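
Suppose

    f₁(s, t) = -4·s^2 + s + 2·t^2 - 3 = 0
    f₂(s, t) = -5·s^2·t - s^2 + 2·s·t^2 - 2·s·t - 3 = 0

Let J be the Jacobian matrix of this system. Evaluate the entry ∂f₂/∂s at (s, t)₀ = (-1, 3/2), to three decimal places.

18.500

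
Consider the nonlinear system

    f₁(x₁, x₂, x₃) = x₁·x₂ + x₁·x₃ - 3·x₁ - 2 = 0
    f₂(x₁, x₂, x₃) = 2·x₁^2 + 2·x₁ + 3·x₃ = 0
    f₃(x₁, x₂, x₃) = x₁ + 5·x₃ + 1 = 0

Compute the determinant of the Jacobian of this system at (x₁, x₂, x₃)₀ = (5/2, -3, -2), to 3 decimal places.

-142.500

J = [[x₂ + x₃ - 3, x₁, x₁], [4·x₁ + 2, 0, 3], [1, 0, 5]].
At the point, J = [[-8.000, 2.500, 2.500], [12.000, 0.000, 3.000], [1.000, 0.000, 5.000]].
det J = -142.500.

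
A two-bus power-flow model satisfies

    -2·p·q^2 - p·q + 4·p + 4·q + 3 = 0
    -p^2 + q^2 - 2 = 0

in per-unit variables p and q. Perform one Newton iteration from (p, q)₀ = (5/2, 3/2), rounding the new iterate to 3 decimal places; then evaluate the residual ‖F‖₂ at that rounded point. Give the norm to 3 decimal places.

At (5/2, 3/2): F = (4.000, -6.000).
Jacobian J = [[-2·q^2 - q + 4, -4·p·q - p + 4], [-2·p, 2·q]].
At the point, J = [[-2.000, -13.500], [-5.000, 3.000]] (det J = -73.500).
Solving J·Δ = −F gives Δ = (-0.939, 0.435).
Then the next iterate is (p, q)₁ = (1.561, 1.935).
Re-evaluating at (1.561, 1.935): F = (2.27399, -0.69250), so ‖F‖₂ = 2.377.

2.377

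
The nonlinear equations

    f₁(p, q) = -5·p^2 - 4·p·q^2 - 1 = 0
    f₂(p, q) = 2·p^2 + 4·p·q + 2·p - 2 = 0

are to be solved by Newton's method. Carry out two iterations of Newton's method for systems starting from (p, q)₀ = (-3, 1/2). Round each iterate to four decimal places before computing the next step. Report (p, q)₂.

At (-3, 1/2): F = (-43.0000, 4.0000).
Jacobian J = [[-10·p - 4·q^2, -8·p·q], [4·p + 4·q + 2, 4·p]].
At the point, J = [[29.0000, 12.0000], [-8.0000, -12.0000]] (det J = -252.0000).
Solving J·Δ = −F gives Δ = (1.8571, -0.9048).
Then the next iterate is (p, q)₁ = (-1.1429, -0.4048).
Round to (-1.1429, -0.4048) and repeat: F = (-6.781986, 0.177225), J = [[10.773548, -3.701167], [-4.1908, -4.5716]].
Δ = (0.4889, -0.4094), so (p, q)₂ = (-0.6540, -0.8142).

(-0.6540, -0.8142)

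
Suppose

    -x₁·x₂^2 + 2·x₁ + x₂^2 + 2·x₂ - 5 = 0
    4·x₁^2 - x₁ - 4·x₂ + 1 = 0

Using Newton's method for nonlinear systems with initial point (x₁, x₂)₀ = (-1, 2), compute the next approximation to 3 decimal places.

At (-1, 2): F = (5.000, -2.000).
Jacobian J = [[-x₂^2 + 2, -2·x₁·x₂ + 2·x₂ + 2], [8·x₁ - 1, -4]].
At the point, J = [[-2.000, 10.000], [-9.000, -4.000]] (det J = 98.000).
Solving J·Δ = −F gives Δ = (0.000, -0.500).
Then the next iterate is (x₁, x₂)₁ = (-1.000, 1.500).

(-1.000, 1.500)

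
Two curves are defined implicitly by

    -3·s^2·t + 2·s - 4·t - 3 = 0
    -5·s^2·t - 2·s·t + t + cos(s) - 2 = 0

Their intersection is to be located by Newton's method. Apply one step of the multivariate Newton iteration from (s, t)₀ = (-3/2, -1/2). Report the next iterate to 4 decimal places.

At (-3/2, -1/2): F = (-0.6250, 1.695737).
Jacobian J = [[-6·s·t + 2, -3·s^2 - 4], [-10·s·t - 2·t - sin(s), -5·s^2 - 2·s + 1]].
At the point, J = [[-2.5000, -10.7500], [-5.502505, -7.2500]] (det J = -41.026929).
Solving J·Δ = −F gives Δ = (0.5548, -0.1872).
Then the next iterate is (s, t)₁ = (-0.9452, -0.6872).

(-0.9452, -0.6872)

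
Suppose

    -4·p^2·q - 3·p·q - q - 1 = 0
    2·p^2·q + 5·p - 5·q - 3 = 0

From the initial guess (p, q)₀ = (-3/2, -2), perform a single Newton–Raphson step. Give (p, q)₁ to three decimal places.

(-0.941, -2.010)

At (-3/2, -2): F = (10.000, -9.500).
Jacobian J = [[-8·p·q - 3·q, -4·p^2 - 3·p - 1], [4·p·q + 5, 2·p^2 - 5]].
At the point, J = [[-18.000, -5.500], [17.000, -0.500]] (det J = 102.500).
Solving J·Δ = −F gives Δ = (0.559, -0.010).
Then the next iterate is (p, q)₁ = (-0.941, -2.010).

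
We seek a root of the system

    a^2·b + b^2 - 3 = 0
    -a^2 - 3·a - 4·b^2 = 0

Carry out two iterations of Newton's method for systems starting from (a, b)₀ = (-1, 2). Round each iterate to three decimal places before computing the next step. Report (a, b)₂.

At (-1, 2): F = (3.000, -14.000).
Jacobian J = [[2·a·b, a^2 + 2·b], [-2·a - 3, -8·b]].
At the point, J = [[-4.000, 5.000], [-1.000, -16.000]] (det J = 69.000).
Solving J·Δ = −F gives Δ = (-0.319, -0.855).
Then the next iterate is (a, b)₁ = (-1.319, 1.145).
Round to (-1.319, 1.145) and repeat: F = (0.30305, -3.02686), J = [[-3.02051, 4.02976], [-0.362, -9.160]].
Δ = (-0.323, -0.318), so (a, b)₂ = (-1.642, 0.827).

(-1.642, 0.827)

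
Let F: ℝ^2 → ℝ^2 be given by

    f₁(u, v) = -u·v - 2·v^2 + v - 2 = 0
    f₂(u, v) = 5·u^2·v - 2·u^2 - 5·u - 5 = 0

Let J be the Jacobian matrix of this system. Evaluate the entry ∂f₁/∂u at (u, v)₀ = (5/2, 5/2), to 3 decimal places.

-2.500

∂f₁/∂u = -v.
At (5/2, 5/2) this is -2.500.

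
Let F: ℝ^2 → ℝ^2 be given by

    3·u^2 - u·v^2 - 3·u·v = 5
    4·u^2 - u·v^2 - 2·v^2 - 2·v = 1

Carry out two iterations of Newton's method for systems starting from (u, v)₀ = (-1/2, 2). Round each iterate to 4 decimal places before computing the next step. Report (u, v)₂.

(-0.8917, 0.7646)

At (-1/2, 2): F = (0.7500, -10.0000).
Jacobian J = [[6·u - v^2 - 3·v, -2·u·v - 3·u], [8·u - v^2, -2·u·v - 4·v - 2]].
At the point, J = [[-13.0000, 3.5000], [-8.0000, -8.0000]] (det J = 132.0000).
Solving J·Δ = −F gives Δ = (-0.2197, -1.0303).
Then the next iterate is (u, v)₁ = (-0.7197, 0.9697).
Round to (-0.7197, 0.9697) and repeat: F = (-0.675670, -2.071417), J = [[-8.167618, 3.554886], [-6.697918, -4.483014]].
Δ = (-0.1720, -0.2051), so (u, v)₂ = (-0.8917, 0.7646).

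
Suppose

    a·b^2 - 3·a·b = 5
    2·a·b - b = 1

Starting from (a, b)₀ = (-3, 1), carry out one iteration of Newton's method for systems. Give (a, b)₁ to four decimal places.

At (-3, 1): F = (1.0000, -8.0000).
Jacobian J = [[b^2 - 3·b, 2·a·b - 3·a], [2·b, 2·a - 1]].
At the point, J = [[-2.0000, 3.0000], [2.0000, -7.0000]] (det J = 8.0000).
Solving J·Δ = −F gives Δ = (-2.1250, -1.7500).
Then the next iterate is (a, b)₁ = (-5.1250, -0.7500).

(-5.1250, -0.7500)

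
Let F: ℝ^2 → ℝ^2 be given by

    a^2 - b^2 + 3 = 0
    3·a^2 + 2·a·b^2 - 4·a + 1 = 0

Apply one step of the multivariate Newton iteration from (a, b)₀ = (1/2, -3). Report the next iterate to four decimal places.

At (1/2, -3): F = (-5.7500, 8.7500).
Jacobian J = [[2·a, -2·b], [6·a + 2·b^2 - 4, 4·a·b]].
At the point, J = [[1.0000, 6.0000], [17.0000, -6.0000]] (det J = -108.0000).
Solving J·Δ = −F gives Δ = (-0.1667, 0.9861).
Then the next iterate is (a, b)₁ = (0.3333, -2.0139).

(0.3333, -2.0139)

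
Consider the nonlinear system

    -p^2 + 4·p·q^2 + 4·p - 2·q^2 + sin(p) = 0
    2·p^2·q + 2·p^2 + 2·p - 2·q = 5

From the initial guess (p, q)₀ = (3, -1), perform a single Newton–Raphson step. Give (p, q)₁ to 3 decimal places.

At (3, -1): F = (13.14112, 3.000).
Jacobian J = [[-2·p + 4·q^2 + cos(p) + 4, 8·p·q - 4·q], [4·p·q + 4·p + 2, 2·p^2 - 2]].
At the point, J = [[1.01001, -20.000], [2.000, 16.000]] (det J = 56.16012).
Solving J·Δ = −F gives Δ = (-4.812, 0.414).
Then the next iterate is (p, q)₁ = (-1.812, -0.586).

(-1.812, -0.586)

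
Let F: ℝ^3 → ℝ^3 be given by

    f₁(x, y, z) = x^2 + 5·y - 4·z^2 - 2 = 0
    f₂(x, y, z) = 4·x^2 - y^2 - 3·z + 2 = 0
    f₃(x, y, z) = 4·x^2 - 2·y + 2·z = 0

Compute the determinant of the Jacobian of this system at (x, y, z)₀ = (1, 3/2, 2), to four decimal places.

-352.0000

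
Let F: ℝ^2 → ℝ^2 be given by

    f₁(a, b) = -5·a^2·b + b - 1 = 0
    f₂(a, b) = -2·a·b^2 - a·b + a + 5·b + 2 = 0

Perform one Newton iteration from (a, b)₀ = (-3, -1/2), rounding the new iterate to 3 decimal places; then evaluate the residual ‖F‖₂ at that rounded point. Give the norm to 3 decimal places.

At (-3, -1/2): F = (21.000, -3.500).
Jacobian J = [[-10·a·b, -5·a^2 + 1], [-2·b^2 - b + 1, -4·a·b - a + 5]].
At the point, J = [[-15.000, -44.000], [1.000, 2.000]] (det J = 14.000).
Solving J·Δ = −F gives Δ = (8.000, -2.250).
Then the next iterate is (a, b)₁ = (5.000, -2.750).
Re-evaluating at (5.000, -2.750): F = (340.000, -68.625), so ‖F‖₂ = 346.856.

346.856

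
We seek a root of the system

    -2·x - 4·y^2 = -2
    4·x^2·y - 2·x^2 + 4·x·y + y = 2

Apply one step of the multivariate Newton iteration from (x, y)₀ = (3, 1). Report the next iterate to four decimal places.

At (3, 1): F = (-8.0000, 29.0000).
Jacobian J = [[-2, -8·y], [8·x·y - 4·x + 4·y, 4·x^2 + 4·x + 1]].
At the point, J = [[-2.0000, -8.0000], [16.0000, 49.0000]] (det J = 30.0000).
Solving J·Δ = −F gives Δ = (5.3333, -2.3333).
Then the next iterate is (x, y)₁ = (8.3333, -1.3333).

(8.3333, -1.3333)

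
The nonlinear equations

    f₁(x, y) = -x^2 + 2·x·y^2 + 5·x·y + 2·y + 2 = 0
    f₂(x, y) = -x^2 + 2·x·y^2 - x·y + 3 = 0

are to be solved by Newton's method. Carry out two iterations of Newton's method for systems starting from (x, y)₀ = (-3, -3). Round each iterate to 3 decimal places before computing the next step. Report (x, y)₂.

(-0.373, -1.745)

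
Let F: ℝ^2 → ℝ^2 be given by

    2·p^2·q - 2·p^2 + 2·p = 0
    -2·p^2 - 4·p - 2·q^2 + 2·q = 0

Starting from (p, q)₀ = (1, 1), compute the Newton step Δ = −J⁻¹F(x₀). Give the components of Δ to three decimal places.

At (1, 1): F = (2.000, -6.000).
Jacobian J = [[4·p·q - 4·p + 2, 2·p^2], [-4·p - 4, -4·q + 2]].
At the point, J = [[2.000, 2.000], [-8.000, -2.000]] (det J = 12.000).
Solving J·Δ = −F gives Δ = (-0.667, -0.333).

(-0.667, -0.333)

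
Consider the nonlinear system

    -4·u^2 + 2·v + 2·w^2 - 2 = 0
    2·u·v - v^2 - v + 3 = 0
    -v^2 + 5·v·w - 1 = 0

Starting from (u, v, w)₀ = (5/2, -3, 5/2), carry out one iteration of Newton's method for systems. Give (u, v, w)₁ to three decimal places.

At (5/2, -3, 5/2): F = (-20.500, -18.000, -47.500).
Jacobian J = [[-8·u, 2, 4·w], [2·v, 2·u - 2·v - 1, 0], [0, -2·v + 5·w, 5·v]].
At the point, J = [[-20.000, 2.000, 10.000], [-6.000, 10.000, 0.000], [0.000, 18.500, -15.000]] (det J = 1710.000).
Solving J·Δ = −F gives Δ = (-2.313, 0.412, -2.658).
Then the next iterate is (u, v, w)₁ = (0.187, -2.588, -0.158).

(0.187, -2.588, -0.158)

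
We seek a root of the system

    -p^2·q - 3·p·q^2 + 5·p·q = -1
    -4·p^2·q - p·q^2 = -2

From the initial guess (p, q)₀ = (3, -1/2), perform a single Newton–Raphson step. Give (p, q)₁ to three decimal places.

(2.116, -0.231)

At (3, -1/2): F = (-4.250, 19.250).
Jacobian J = [[-2·p·q - 3·q^2 + 5·q, -p^2 - 6·p·q + 5·p], [-8·p·q - q^2, -4·p^2 - 2·p·q]].
At the point, J = [[-0.250, 15.000], [11.750, -33.000]] (det J = -168.000).
Solving J·Δ = −F gives Δ = (-0.884, 0.269).
Then the next iterate is (p, q)₁ = (2.116, -0.231).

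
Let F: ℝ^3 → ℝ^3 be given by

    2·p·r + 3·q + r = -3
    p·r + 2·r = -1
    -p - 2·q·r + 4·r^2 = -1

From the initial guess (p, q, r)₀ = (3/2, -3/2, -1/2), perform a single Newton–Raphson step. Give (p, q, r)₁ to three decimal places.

(1.167, -0.667, -0.333)

At (3/2, -3/2, -1/2): F = (-3.500, -0.750, -1.000).
Jacobian J = [[2·r, 3, 2·p + 1], [r, 0, p + 2], [-1, -2·r, -2·q + 8·r]].
At the point, J = [[-1.000, 3.000, 4.000], [-0.500, 0.000, 3.500], [-1.000, 1.000, -1.000]] (det J = -10.500).
Solving J·Δ = −F gives Δ = (-0.333, 0.833, 0.167).
Then the next iterate is (p, q, r)₁ = (1.167, -0.667, -0.333).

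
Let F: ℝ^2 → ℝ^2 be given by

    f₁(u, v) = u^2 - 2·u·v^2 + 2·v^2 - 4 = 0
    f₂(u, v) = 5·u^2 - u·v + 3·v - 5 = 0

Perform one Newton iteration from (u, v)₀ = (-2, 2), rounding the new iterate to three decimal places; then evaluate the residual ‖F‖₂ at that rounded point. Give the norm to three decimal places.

At (-2, 2): F = (24.000, 25.000).
Jacobian J = [[2·u - 2·v^2, -4·u·v + 4·v], [10·u - v, -u + 3]].
At the point, J = [[-12.000, 24.000], [-22.000, 5.000]] (det J = 468.000).
Solving J·Δ = −F gives Δ = (1.026, -0.487).
Then the next iterate is (u, v)₁ = (-0.974, 1.513).
Re-evaluating at (-0.974, 1.513): F = (5.98632, 5.75604), so ‖F‖₂ = 8.305.

8.305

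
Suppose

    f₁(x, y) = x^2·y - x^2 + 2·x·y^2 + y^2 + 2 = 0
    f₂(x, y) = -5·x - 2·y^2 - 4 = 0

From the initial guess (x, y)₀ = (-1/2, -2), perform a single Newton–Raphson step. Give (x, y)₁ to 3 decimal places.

(-0.639, -0.899)

At (-1/2, -2): F = (1.250, -9.500).
Jacobian J = [[2·x·y - 2·x + 2·y^2, x^2 + 4·x·y + 2·y], [-5, -4·y]].
At the point, J = [[11.000, 0.250], [-5.000, 8.000]] (det J = 89.250).
Solving J·Δ = −F gives Δ = (-0.139, 1.101).
Then the next iterate is (x, y)₁ = (-0.639, -0.899).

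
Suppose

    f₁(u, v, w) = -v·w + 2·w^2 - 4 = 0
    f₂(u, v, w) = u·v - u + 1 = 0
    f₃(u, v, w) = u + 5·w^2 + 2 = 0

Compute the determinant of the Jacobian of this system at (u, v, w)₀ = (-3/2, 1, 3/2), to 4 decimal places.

7.5000

J = [[0, -w, -v + 4·w], [v - 1, u, 0], [1, 0, 10·w]].
At the point, J = [[0.0000, -1.5000, 5.0000], [0.0000, -1.5000, 0.0000], [1.0000, 0.0000, 15.0000]].
det J = 7.5000.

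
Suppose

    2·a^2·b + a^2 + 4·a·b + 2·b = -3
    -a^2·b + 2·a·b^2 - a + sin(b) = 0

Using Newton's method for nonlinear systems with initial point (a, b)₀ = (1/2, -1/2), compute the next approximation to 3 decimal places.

At (1/2, -1/2): F = (1.000, -0.60443).
Jacobian J = [[4·a·b + 2·a + 4·b, 2·a^2 + 4·a + 2], [-2·a·b + 2·b^2 - 1, -a^2 + 4·a·b + cos(b)]].
At the point, J = [[-2.000, 4.500], [0.000, -0.37242]] (det J = 0.74483).
Solving J·Δ = −F gives Δ = (-3.152, -1.623).
Then the next iterate is (a, b)₁ = (-2.652, -2.123).

(-2.652, -2.123)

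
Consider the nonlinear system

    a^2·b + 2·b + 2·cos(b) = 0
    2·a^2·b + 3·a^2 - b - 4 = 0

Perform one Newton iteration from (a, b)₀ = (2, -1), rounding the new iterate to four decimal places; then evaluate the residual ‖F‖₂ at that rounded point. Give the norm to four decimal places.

At (2, -1): F = (-4.919395, 1.0000).
Jacobian J = [[2·a·b, a^2 - 2·sin(b) + 2], [4·a·b + 6·a, 2·a^2 - 1]].
At the point, J = [[-4.0000, 7.682942], [4.0000, 7.0000]] (det J = -58.731768).
Solving J·Δ = −F gives Δ = (-0.7171, 0.2669).
Then the next iterate is (a, b)₁ = (1.2829, -0.7331).
Re-evaluating at (1.2829, -0.7331): F = (-1.186553, -0.742522), so ‖F‖₂ = 1.3997.

1.3997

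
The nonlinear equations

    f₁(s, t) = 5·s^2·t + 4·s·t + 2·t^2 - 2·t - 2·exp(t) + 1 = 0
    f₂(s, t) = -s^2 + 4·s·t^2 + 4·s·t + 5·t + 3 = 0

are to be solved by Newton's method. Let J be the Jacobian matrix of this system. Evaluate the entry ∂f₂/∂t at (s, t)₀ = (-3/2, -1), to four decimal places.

11.0000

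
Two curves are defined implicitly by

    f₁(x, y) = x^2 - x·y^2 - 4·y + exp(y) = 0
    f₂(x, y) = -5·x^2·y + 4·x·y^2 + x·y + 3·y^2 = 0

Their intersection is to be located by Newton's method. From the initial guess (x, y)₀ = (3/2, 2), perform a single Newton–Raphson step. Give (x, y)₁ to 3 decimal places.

At (3/2, 2): F = (-4.36094, 16.500).
Jacobian J = [[2·x - y^2, -2·x·y + exp(y) - 4], [-10·x·y + 4·y^2 + y, -5·x^2 + 8·x·y + x + 6·y]].
At the point, J = [[-1.000, -2.61094], [-12.000, 26.250]] (det J = -57.58133).
Solving J·Δ = −F gives Δ = (-1.240, -1.195).
Then the next iterate is (x, y)₁ = (0.260, 0.805).

(0.260, 0.805)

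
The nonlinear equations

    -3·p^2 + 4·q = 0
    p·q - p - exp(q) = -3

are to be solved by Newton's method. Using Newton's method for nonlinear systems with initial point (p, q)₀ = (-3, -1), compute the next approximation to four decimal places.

At (-3, -1): F = (-31.0000, 8.632121).
Jacobian J = [[-6·p, 4], [q - 1, p - exp(q)]].
At the point, J = [[18.0000, 4.0000], [-2.0000, -3.367879]] (det J = -52.621830).
Solving J·Δ = −F gives Δ = (1.3279, 1.7745).
Then the next iterate is (p, q)₁ = (-1.6721, 0.7745).

(-1.6721, 0.7745)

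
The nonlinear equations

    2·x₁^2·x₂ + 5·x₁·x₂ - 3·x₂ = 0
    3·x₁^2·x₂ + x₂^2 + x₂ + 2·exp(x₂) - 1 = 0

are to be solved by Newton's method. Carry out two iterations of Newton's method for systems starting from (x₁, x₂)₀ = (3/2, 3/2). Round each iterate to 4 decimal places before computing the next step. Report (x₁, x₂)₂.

(1.1595, -0.0011)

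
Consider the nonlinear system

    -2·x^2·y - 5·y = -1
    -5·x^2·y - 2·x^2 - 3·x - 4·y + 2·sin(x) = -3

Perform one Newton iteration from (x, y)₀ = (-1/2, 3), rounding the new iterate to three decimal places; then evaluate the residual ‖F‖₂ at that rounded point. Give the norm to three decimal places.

3.363

At (-1/2, 3): F = (-15.500, -12.70885).
Jacobian J = [[-4·x·y, -2·x^2 - 5], [-10·x·y - 4·x + 2·cos(x) - 3, -5·x^2 - 4]].
At the point, J = [[6.000, -5.500], [15.75517, -5.250]] (det J = 55.15341).
Solving J·Δ = −F gives Δ = (-0.208, -3.045).
Then the next iterate is (x, y)₁ = (-0.708, -0.045).
Re-evaluating at (-0.708, -0.045): F = (1.27011, 3.11362), so ‖F‖₂ = 3.363.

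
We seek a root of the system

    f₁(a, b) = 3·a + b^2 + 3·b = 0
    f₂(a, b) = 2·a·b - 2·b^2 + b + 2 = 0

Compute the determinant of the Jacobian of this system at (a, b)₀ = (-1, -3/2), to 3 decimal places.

J = [[3, 2·b + 3], [2·b, 2·a - 4·b + 1]].
At the point, J = [[3.000, 0.000], [-3.000, 5.000]].
det J = 15.000.

15.000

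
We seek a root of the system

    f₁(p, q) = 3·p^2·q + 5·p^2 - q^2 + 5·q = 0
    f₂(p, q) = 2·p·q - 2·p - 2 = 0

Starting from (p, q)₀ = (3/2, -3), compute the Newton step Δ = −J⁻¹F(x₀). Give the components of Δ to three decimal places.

At (3/2, -3): F = (-33.000, -14.000).
Jacobian J = [[6·p·q + 10·p, 3·p^2 - 2·q + 5], [2·q - 2, 2·p]].
At the point, J = [[-12.000, 17.750], [-8.000, 3.000]] (det J = 106.000).
Solving J·Δ = −F gives Δ = (-1.410, 0.906).

(-1.410, 0.906)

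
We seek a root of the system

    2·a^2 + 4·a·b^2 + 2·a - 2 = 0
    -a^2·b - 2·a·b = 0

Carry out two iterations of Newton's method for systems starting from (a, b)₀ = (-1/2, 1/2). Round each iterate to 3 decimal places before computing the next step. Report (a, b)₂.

At (-1/2, 1/2): F = (-3.000, 0.375).
Jacobian J = [[4·a + 4·b^2 + 2, 8·a·b], [-2·a·b - 2·b, -a^2 - 2·a]].
At the point, J = [[1.000, -2.000], [-0.500, 0.750]] (det J = -0.250).
Solving J·Δ = −F gives Δ = (-6.000, -4.500).
Then the next iterate is (a, b)₁ = (-6.500, -4.000).
Round to (-6.500, -4.000) and repeat: F = (-346.500, 117.000), J = [[40.000, 208.000], [-44.000, -29.250]].
Δ = (1.779, 1.324), so (a, b)₂ = (-4.721, -2.676).

(-4.721, -2.676)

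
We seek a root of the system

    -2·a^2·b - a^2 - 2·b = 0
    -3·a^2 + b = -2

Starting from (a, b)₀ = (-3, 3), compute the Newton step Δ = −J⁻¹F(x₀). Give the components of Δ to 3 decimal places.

(1.266, -0.791)

At (-3, 3): F = (-69.000, -22.000).
Jacobian J = [[-4·a·b - 2·a, -2·a^2 - 2], [-6·a, 1]].
At the point, J = [[42.000, -20.000], [18.000, 1.000]] (det J = 402.000).
Solving J·Δ = −F gives Δ = (1.266, -0.791).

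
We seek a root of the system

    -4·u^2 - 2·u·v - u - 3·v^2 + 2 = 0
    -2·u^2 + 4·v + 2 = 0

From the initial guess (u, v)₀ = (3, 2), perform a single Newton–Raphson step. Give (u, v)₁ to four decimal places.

At (3, 2): F = (-61.0000, -8.0000).
Jacobian J = [[-8·u - 2·v - 1, -2·u - 6·v], [-4·u, 4]].
At the point, J = [[-29.0000, -18.0000], [-12.0000, 4.0000]] (det J = -332.0000).
Solving J·Δ = −F gives Δ = (-1.1687, -1.5060).
Then the next iterate is (u, v)₁ = (1.8313, 0.4940).

(1.8313, 0.4940)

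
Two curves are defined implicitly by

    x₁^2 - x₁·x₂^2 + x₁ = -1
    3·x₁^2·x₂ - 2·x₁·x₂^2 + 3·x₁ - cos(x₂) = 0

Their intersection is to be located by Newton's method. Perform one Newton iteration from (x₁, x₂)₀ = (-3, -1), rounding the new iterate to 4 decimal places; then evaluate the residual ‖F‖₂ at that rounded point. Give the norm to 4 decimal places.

9.6374

At (-3, -1): F = (10.0000, -30.540302).
Jacobian J = [[2·x₁ - x₂^2 + 1, -2·x₁·x₂], [6·x₁·x₂ - 2·x₂^2 + 3, 3·x₁^2 - 4·x₁·x₂ + sin(x₂)]].
At the point, J = [[-6.0000, -6.0000], [19.0000, 14.158529]] (det J = 29.048826).
Solving J·Δ = −F gives Δ = (1.4340, 0.2326).
Then the next iterate is (x₁, x₂)₁ = (-1.5660, -0.7674).
Re-evaluating at (-1.5660, -0.7674): F = (2.808578, -9.219089), so ‖F‖₂ = 9.6374.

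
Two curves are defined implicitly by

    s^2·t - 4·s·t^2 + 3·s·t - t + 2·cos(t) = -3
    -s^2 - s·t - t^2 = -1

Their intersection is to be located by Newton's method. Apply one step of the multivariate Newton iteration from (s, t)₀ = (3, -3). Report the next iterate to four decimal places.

(-0.0479, -3.3812)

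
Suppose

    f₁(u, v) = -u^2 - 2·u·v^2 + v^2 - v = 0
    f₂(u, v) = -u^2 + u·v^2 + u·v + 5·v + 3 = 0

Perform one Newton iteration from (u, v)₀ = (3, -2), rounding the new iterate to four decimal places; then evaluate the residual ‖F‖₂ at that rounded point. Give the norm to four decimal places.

At (3, -2): F = (-27.0000, -10.0000).
Jacobian J = [[-2·u - 2·v^2, -4·u·v + 2·v - 1], [-2·u + v^2 + v, 2·u·v + u + 5]].
At the point, J = [[-14.0000, 19.0000], [-4.0000, -4.0000]] (det J = 132.0000).
Solving J·Δ = −F gives Δ = (-2.2576, -0.2424).
Then the next iterate is (u, v)₁ = (0.7424, -2.2424).
Re-evaluating at (0.7424, -2.2424): F = (-0.746506, -6.694863), so ‖F‖₂ = 6.7364.

6.7364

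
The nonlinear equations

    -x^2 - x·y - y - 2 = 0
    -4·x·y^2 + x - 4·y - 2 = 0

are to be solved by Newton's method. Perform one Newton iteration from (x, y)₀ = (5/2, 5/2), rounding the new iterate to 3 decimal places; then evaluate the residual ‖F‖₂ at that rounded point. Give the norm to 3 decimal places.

At (5/2, 5/2): F = (-17.000, -72.000).
Jacobian J = [[-2·x - y, -x - 1], [-4·y^2 + 1, -8·x·y - 4]].
At the point, J = [[-7.500, -3.500], [-24.000, -54.000]] (det J = 321.000).
Solving J·Δ = −F gives Δ = (-2.075, -0.411).
Then the next iterate is (x, y)₁ = (0.425, 2.089).
Re-evaluating at (0.425, 2.089): F = (-5.15745, -17.34967), so ‖F‖₂ = 18.100.

18.100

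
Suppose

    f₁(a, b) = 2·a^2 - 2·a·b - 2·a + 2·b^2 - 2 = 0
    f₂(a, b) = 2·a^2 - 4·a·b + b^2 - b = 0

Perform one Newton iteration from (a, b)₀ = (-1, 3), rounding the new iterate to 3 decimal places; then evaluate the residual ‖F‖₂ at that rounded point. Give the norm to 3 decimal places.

7.916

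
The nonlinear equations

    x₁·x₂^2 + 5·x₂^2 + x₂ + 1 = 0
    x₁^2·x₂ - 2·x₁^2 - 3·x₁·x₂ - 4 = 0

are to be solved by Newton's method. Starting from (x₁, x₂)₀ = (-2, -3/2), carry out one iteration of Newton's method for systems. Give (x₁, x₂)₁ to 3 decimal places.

(-1.100, -0.466)

At (-2, -3/2): F = (6.250, -27.000).
Jacobian J = [[x₂^2, 2·x₁·x₂ + 10·x₂ + 1], [2·x₁·x₂ - 4·x₁ - 3·x₂, x₁^2 - 3·x₁]].
At the point, J = [[2.250, -8.000], [18.500, 10.000]] (det J = 170.500).
Solving J·Δ = −F gives Δ = (0.900, 1.034).
Then the next iterate is (x₁, x₂)₁ = (-1.100, -0.466).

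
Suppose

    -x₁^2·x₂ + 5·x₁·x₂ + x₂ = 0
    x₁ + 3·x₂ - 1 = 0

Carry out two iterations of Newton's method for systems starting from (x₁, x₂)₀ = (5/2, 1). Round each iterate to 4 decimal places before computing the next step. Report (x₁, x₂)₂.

(1.0000, 0.0000)

At (5/2, 1): F = (7.2500, 4.5000).
Jacobian J = [[-2·x₁·x₂ + 5·x₂, -x₁^2 + 5·x₁ + 1], [1, 3]].
At the point, J = [[0.0000, 7.2500], [1.0000, 3.0000]] (det J = -7.2500).
Solving J·Δ = −F gives Δ = (-1.5000, -1.0000).
Then the next iterate is (x₁, x₂)₁ = (1.0000, 0.0000).
Round to (1.0000, 0.0000) and repeat: F = (0.0000, 0.0000), J = [[0.0000, 5.0000], [1.0000, 3.0000]].
Δ = (0.0000, 0.0000), so (x₁, x₂)₂ = (1.0000, 0.0000).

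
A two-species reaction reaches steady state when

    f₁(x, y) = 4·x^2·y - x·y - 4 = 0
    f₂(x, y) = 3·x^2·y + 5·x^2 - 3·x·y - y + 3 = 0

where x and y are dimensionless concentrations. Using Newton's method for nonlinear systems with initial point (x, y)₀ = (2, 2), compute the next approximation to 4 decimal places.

At (2, 2): F = (24.0000, 33.0000).
Jacobian J = [[8·x·y - y, 4·x^2 - x], [6·x·y + 10·x - 3·y, 3·x^2 - 3·x - 1]].
At the point, J = [[30.0000, 14.0000], [38.0000, 5.0000]] (det J = -382.0000).
Solving J·Δ = −F gives Δ = (-0.8953, 0.2042).
Then the next iterate is (x, y)₁ = (1.1047, 2.2042).

(1.1047, 2.2042)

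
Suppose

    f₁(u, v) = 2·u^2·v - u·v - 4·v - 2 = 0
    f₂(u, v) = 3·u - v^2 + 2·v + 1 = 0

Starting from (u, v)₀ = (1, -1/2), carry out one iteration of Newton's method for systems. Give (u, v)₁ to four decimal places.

At (1, -1/2): F = (-0.5000, 2.7500).
Jacobian J = [[4·u·v - v, 2·u^2 - u - 4], [3, -2·v + 2]].
At the point, J = [[-1.5000, -3.0000], [3.0000, 3.0000]] (det J = 4.5000).
Solving J·Δ = −F gives Δ = (-1.5000, 0.5833).
Then the next iterate is (u, v)₁ = (-0.5000, 0.0833).

(-0.5000, 0.0833)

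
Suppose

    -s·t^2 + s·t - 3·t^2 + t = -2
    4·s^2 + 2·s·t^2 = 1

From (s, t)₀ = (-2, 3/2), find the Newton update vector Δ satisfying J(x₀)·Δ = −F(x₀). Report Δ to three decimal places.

At (-2, 3/2): F = (-1.750, 6.000).
Jacobian J = [[-t^2 + t, -2·s·t + s - 6·t + 1], [8·s + 2·t^2, 4·s·t]].
At the point, J = [[-0.750, -4.000], [-11.500, -12.000]] (det J = -37.000).
Solving J·Δ = −F gives Δ = (1.216, -0.666).

(1.216, -0.666)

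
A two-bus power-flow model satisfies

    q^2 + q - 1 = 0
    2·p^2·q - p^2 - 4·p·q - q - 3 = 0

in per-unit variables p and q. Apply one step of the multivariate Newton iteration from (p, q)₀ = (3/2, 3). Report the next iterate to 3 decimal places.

(4.440, 1.429)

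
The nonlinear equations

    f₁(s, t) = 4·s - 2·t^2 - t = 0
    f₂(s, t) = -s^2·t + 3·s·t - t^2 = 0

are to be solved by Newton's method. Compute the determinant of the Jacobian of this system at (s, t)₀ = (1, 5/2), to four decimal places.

15.5000

J = [[4, -4·t - 1], [-2·s·t + 3·t, -s^2 + 3·s - 2·t]].
At the point, J = [[4.0000, -11.0000], [2.5000, -3.0000]].
det J = 15.5000.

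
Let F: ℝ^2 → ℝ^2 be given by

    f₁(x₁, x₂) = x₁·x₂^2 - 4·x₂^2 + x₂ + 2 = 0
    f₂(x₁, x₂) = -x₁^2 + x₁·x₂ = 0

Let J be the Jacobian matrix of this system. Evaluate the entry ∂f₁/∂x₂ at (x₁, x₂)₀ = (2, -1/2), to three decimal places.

∂f₁/∂x₂ = 2·x₁·x₂ - 8·x₂ + 1.
At (2, -1/2) this is 3.000.

3.000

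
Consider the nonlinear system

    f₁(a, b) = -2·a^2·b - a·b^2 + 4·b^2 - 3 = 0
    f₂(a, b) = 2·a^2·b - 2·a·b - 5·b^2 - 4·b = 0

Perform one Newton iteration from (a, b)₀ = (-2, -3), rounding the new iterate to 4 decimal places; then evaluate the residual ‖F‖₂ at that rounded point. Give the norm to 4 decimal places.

58.0886

At (-2, -3): F = (75.0000, -69.0000).
Jacobian J = [[-4·a·b - b^2, -2·a^2 - 2·a·b + 8·b], [4·a·b - 2·b, 2·a^2 - 2·a - 10·b - 4]].
At the point, J = [[-33.0000, -44.0000], [30.0000, 38.0000]] (det J = 66.0000).
Solving J·Δ = −F gives Δ = (2.8182, -0.4091).
Then the next iterate is (a, b)₁ = (0.8182, -3.4091).
Re-evaluating at (0.8182, -3.4091): F = (38.543214, -43.459215), so ‖F‖₂ = 58.0886.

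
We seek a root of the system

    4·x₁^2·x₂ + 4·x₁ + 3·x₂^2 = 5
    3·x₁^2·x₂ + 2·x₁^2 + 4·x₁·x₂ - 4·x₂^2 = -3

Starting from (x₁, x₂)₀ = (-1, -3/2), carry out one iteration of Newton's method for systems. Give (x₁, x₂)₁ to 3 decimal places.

(-0.396, -1.218)

At (-1, -3/2): F = (-8.250, -2.500).
Jacobian J = [[8·x₁·x₂ + 4, 4·x₁^2 + 6·x₂], [6·x₁·x₂ + 4·x₁ + 4·x₂, 3·x₁^2 + 4·x₁ - 8·x₂]].
At the point, J = [[16.000, -5.000], [-1.000, 11.000]] (det J = 171.000).
Solving J·Δ = −F gives Δ = (0.604, 0.282).
Then the next iterate is (x₁, x₂)₁ = (-0.396, -1.218).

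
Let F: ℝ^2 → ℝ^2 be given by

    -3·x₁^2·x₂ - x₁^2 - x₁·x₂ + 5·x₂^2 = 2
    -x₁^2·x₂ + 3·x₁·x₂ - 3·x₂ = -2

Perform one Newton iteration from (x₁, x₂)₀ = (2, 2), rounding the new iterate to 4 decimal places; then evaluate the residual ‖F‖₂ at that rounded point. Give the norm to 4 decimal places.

At (2, 2): F = (-14.0000, 0.0000).
Jacobian J = [[-6·x₁·x₂ - 2·x₁ - x₂, -3·x₁^2 - x₁ + 10·x₂], [-2·x₁·x₂ + 3·x₂, -x₁^2 + 3·x₁ - 3]].
At the point, J = [[-30.0000, 6.0000], [-2.0000, -1.0000]] (det J = 42.0000).
Solving J·Δ = −F gives Δ = (-0.3333, 0.6667).
Then the next iterate is (x₁, x₂)₁ = (1.6667, 2.6667).
Re-evaluating at (1.6667, 2.6667): F = (4.110578, -0.074130), so ‖F‖₂ = 4.1112.

4.1112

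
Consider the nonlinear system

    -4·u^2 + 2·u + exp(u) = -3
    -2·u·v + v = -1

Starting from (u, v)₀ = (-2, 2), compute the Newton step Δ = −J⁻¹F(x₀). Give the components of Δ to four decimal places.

At (-2, 2): F = (-16.864665, 11.0000).
Jacobian J = [[-8·u + exp(u) + 2, 0], [-2·v, -2·u + 1]].
At the point, J = [[18.135335, 0.0000], [-4.0000, 5.0000]] (det J = 90.676676).
Solving J·Δ = −F gives Δ = (0.9299, -1.4561).

(0.9299, -1.4561)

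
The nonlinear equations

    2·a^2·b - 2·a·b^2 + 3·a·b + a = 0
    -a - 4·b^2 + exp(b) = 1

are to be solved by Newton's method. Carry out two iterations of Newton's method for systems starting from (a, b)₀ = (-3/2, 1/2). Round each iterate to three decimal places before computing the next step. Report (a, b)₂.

(-1.325, 0.800)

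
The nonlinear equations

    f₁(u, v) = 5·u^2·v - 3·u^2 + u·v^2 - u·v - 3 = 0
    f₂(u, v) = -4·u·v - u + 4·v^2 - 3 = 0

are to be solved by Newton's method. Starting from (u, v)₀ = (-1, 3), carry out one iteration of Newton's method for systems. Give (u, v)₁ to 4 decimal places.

(-0.8333, 1.4345)

At (-1, 3): F = (3.0000, 46.0000).
Jacobian J = [[10·u·v - 6·u + v^2 - v, 5·u^2 + 2·u·v - u], [-4·v - 1, -4·u + 8·v]].
At the point, J = [[-18.0000, 0.0000], [-13.0000, 28.0000]] (det J = -504.0000).
Solving J·Δ = −F gives Δ = (0.1667, -1.5655).
Then the next iterate is (u, v)₁ = (-0.8333, 1.4345).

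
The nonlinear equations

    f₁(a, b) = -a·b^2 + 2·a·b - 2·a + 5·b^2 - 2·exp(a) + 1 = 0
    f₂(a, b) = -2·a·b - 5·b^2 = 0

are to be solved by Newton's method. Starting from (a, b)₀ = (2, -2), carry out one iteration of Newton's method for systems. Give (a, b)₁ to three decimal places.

At (2, -2): F = (-13.77811, -12.000).
Jacobian J = [[-b^2 + 2·b - 2·exp(a) - 2, -2·a·b + 2·a + 10·b], [-2·b, -2·a - 10·b]].
At the point, J = [[-24.77811, -8.000], [4.000, 16.000]] (det J = -364.44980).
Solving J·Δ = −F gives Δ = (-0.868, 0.967).
Then the next iterate is (a, b)₁ = (1.132, -1.033).

(1.132, -1.033)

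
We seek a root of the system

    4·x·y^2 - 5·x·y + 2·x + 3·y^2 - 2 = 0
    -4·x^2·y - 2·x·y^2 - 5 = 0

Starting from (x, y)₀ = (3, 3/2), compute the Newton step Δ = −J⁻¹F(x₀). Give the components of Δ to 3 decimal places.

At (3, 3/2): F = (15.250, -72.500).
Jacobian J = [[4·y^2 - 5·y + 2, 8·x·y - 5·x + 6·y], [-8·x·y - 2·y^2, -4·x^2 - 4·x·y]].
At the point, J = [[3.500, 30.000], [-40.500, -54.000]] (det J = 1026.000).
Solving J·Δ = −F gives Δ = (-1.317, -0.355).

(-1.317, -0.355)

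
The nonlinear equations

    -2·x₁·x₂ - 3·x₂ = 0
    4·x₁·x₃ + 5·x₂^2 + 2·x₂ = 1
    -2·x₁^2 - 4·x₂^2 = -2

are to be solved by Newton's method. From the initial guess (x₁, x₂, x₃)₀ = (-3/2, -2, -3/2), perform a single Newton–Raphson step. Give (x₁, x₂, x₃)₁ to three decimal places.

At (-3/2, -2, -3/2): F = (0.000, 24.000, -18.500).
Jacobian J = [[-2·x₂, -2·x₁ - 3, 0], [4·x₃, 10·x₂ + 2, 4·x₁], [-4·x₁, -8·x₂, 0]].
At the point, J = [[4.000, 0.000, 0.000], [-6.000, -18.000, -6.000], [6.000, 16.000, 0.000]] (det J = 384.000).
Solving J·Δ = −F gives Δ = (0.000, 1.156, 0.531).
Then the next iterate is (x₁, x₂, x₃)₁ = (-1.500, -0.844, -0.969).

(-1.500, -0.844, -0.969)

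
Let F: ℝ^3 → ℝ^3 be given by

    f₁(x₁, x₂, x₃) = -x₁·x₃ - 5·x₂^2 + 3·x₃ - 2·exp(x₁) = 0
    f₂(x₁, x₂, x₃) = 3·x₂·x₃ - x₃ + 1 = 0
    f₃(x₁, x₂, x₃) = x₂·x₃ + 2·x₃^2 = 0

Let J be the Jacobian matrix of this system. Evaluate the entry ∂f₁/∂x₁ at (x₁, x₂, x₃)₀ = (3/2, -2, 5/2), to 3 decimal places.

-11.463

∂f₁/∂x₁ = -x₃ - 2·exp(x₁).
At (3/2, -2, 5/2) this is -11.463.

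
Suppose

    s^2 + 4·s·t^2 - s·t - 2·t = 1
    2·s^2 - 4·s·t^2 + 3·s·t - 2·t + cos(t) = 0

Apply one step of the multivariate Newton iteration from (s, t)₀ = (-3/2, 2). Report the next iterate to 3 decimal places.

(-1.617, 0.978)

At (-3/2, 2): F = (-23.750, 15.08385).
Jacobian J = [[2·s + 4·t^2 - t, 8·s·t - s - 2], [4·s - 4·t^2 + 3·t, -8·s·t + 3·s - sin(t) - 2]].
At the point, J = [[11.000, -24.500], [-16.000, 16.59070]] (det J = -209.50227).
Solving J·Δ = −F gives Δ = (-0.117, -1.022).
Then the next iterate is (s, t)₁ = (-1.617, 0.978).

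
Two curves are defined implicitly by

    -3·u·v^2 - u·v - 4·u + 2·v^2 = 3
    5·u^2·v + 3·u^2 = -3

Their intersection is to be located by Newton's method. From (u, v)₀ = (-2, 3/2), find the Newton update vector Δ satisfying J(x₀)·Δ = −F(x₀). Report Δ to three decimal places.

(0.767, -0.638)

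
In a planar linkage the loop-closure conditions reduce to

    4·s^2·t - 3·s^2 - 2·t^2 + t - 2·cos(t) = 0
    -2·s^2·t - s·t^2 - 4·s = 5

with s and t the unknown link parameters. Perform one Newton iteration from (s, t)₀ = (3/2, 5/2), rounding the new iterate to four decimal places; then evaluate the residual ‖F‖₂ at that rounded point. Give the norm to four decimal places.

12.1799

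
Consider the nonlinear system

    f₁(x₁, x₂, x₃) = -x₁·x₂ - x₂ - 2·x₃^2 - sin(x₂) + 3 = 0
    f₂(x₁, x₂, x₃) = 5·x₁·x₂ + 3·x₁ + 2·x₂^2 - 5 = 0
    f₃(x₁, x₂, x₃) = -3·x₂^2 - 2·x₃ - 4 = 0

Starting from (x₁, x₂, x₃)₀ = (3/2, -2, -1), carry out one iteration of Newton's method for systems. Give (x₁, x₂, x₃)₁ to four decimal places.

At (3/2, -2, -1): F = (6.909297, -7.5000, -14.0000).
Jacobian J = [[-x₂, -x₁ - cos(x₂) - 1, -4·x₃], [5·x₂ + 3, 5·x₁ + 4·x₂, 0], [0, -6·x₂, -2]].
At the point, J = [[2.0000, -2.083853, 4.0000], [-7.0000, -0.5000, 0.0000], [0.0000, 12.0000, -2.0000]] (det J = -304.826056).
Solving J·Δ = −F gives Δ = (-1.1476, 1.0671, -0.5976).
Then the next iterate is (x₁, x₂, x₃)₁ = (0.3524, -0.9329, -1.5976).

(0.3524, -0.9329, -1.5976)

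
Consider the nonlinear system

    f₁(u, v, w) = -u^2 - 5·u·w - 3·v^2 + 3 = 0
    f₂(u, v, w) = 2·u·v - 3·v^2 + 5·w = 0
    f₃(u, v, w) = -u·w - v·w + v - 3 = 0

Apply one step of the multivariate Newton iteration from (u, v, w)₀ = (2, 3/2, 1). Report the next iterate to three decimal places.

At (2, 3/2, 1): F = (-17.750, 4.250, -5.000).
Jacobian J = [[-2·u - 5·w, -6·v, -5·u], [2·v, 2·u - 6·v, 5], [-w, -w + 1, -u - v]].
At the point, J = [[-9.000, -9.000, -10.000], [3.000, -5.000, 5.000], [-1.000, 0.000, -3.500]] (det J = -157.000).
Solving J·Δ = −F gives Δ = (0.194, -0.518, -1.484).
Then the next iterate is (u, v, w)₁ = (2.194, 0.982, -0.484).

(2.194, 0.982, -0.484)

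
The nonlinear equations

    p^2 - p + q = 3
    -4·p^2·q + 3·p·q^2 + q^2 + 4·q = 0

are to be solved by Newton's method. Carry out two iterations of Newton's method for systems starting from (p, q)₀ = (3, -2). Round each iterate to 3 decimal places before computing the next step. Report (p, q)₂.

(2.391, -0.290)

At (3, -2): F = (1.000, 104.000).
Jacobian J = [[2·p - 1, 1], [-8·p·q + 3·q^2, -4·p^2 + 6·p·q + 2·q + 4]].
At the point, J = [[5.000, 1.000], [60.000, -72.000]] (det J = -420.000).
Solving J·Δ = −F gives Δ = (-0.419, 1.095).
Then the next iterate is (p, q)₁ = (2.581, -0.905).
Round to (2.581, -0.905) and repeat: F = (0.17556, 27.65559), J = [[4.162, 1.000], [21.14352, -38.47107]].
Δ = (-0.190, 0.615), so (p, q)₂ = (2.391, -0.290).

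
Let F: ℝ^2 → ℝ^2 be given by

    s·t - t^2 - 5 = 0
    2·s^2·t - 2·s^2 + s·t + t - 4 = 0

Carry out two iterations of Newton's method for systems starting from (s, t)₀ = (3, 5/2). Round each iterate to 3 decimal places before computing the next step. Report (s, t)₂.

(6.253, 1.144)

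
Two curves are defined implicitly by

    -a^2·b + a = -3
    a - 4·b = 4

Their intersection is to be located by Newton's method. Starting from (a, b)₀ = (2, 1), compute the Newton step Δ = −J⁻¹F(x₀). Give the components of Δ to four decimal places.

At (2, 1): F = (1.0000, -6.0000).
Jacobian J = [[-2·a·b + 1, -a^2], [1, -4]].
At the point, J = [[-3.0000, -4.0000], [1.0000, -4.0000]] (det J = 16.0000).
Solving J·Δ = −F gives Δ = (1.7500, -1.0625).

(1.7500, -1.0625)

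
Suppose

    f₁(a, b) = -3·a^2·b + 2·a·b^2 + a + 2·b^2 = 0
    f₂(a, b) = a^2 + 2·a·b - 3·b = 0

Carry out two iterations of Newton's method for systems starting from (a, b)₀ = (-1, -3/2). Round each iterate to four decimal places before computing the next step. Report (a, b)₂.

At (-1, -3/2): F = (3.5000, 8.5000).
Jacobian J = [[-6·a·b + 2·b^2 + 1, -3·a^2 + 4·a·b + 4·b], [2·a + 2·b, 2·a - 3]].
At the point, J = [[-3.5000, -3.0000], [-5.0000, -5.0000]] (det J = 2.5000).
Solving J·Δ = −F gives Δ = (-3.2000, 4.9000).
Then the next iterate is (a, b)₁ = (-4.2000, 3.4000).
Round to (-4.2000, 3.4000) and repeat: F = (-258.1120, -21.1200), J = [[109.8000, -96.4400], [-1.6000, -11.4000]].
Δ = (0.6441, -1.9430), so (a, b)₂ = (-3.5559, 1.4570).

(-3.5559, 1.4570)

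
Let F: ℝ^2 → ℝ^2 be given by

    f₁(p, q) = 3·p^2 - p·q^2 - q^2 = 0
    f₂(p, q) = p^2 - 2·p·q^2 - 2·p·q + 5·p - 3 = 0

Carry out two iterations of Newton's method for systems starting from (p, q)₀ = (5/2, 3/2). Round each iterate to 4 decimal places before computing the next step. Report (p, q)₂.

(0.8034, 0.9012)

At (5/2, 3/2): F = (10.8750, -3.0000).
Jacobian J = [[6·p - q^2, -2·p·q - 2·q], [2·p - 2·q^2 - 2·q + 5, -4·p·q - 2·p]].
At the point, J = [[12.7500, -10.5000], [2.5000, -20.0000]] (det J = -228.7500).
Solving J·Δ = −F gives Δ = (-1.0885, -0.2861).
Then the next iterate is (p, q)₁ = (1.4115, 1.2139).
Round to (1.4115, 1.2139) and repeat: F = (2.423523, -1.536848), J = [[6.995447, -5.854640], [2.448094, -9.676679]].
Δ = (-0.6081, -0.3127), so (p, q)₂ = (0.8034, 0.9012).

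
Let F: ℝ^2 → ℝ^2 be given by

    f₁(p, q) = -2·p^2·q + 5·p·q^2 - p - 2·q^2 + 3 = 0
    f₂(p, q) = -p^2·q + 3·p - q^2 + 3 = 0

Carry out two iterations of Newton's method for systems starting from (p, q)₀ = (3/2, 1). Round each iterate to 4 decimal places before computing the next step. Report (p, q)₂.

At (3/2, 1): F = (2.5000, 4.2500).
Jacobian J = [[-4·p·q + 5·q^2 - 1, -2·p^2 + 10·p·q - 4·q], [-2·p·q + 3, -p^2 - 2·q]].
At the point, J = [[-2.0000, 6.5000], [0.0000, -4.2500]] (det J = 8.5000).
Solving J·Δ = −F gives Δ = (4.5000, 1.0000).
Then the next iterate is (p, q)₁ = (6.0000, 2.0000).
Round to (6.0000, 2.0000) and repeat: F = (-35.0000, -55.0000), J = [[-29.0000, 40.0000], [-21.0000, -40.0000]].
Δ = (-1.8000, -0.4300), so (p, q)₂ = (4.2000, 1.5700).

(4.2000, 1.5700)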